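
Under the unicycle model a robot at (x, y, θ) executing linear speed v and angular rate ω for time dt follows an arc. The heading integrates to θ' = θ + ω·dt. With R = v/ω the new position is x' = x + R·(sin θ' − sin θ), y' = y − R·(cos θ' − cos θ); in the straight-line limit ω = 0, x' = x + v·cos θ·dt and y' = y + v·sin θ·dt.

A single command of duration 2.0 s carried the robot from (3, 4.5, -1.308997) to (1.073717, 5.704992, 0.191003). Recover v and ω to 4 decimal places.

v = -1.2500, ω = 0.7500

Δθ = 0.191003 − -1.308997 = 1.500000
ω = Δθ/dt = 1.500000/2.0 = 0.7500
R = Δx/(sin θ' − sin θ) = -1.6667
v = R·ω = -1.6667·0.7500 = -1.2500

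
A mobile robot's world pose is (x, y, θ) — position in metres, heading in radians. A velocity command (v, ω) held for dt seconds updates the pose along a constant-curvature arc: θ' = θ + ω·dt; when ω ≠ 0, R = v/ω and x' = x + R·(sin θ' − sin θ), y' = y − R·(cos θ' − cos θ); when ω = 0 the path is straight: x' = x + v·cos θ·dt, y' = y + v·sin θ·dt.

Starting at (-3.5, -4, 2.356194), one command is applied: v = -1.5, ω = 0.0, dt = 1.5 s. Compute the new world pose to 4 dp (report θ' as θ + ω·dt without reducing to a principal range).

(-1.9090, -5.5910, 2.3562)

θ' = 2.3562 + 0.0·1.5 = 2.3562
ω = 0 → straight: x' = -3.5 + -1.5·cos(2.3562)·1.5 = -1.9090
y' = -4 + -1.5·sin(2.3562)·1.5 = -5.5910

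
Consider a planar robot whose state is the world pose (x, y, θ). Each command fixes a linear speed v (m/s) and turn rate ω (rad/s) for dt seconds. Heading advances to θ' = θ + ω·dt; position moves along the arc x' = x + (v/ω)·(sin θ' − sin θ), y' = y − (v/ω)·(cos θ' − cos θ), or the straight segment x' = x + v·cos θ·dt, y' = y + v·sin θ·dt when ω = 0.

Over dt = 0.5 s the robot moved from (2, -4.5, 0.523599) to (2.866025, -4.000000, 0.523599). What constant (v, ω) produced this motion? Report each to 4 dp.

v = 2.0000, ω = 0.0000

Δθ = 0.523599 − 0.523599 = 0.000000
ω = Δθ/dt = 0.000000/0.5 = 0.0000
ω = 0 → v = (Δx·cos θ + Δy·sin θ)/dt = 2.0000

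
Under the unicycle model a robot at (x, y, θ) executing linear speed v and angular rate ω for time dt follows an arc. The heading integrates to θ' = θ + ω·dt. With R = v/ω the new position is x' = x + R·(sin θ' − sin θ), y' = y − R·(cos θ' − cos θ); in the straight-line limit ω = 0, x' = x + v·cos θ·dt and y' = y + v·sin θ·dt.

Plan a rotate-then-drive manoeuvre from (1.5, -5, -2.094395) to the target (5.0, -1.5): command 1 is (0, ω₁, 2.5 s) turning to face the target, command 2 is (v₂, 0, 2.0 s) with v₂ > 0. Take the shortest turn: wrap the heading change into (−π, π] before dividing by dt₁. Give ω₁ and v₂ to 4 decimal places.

ω₁ = 1.1519, v₂ = 2.4749

heading to target = atan2(-1.5−-5, 5−1.5) = 0.7854
Δθ = wrap(0.7854 − -2.0944) = 2.8798; ω₁ = Δθ/dt₁ = 1.1519
distance = √((5−1.5)² + (-1.5−-5)²) = 4.9497; v₂ = distance/dt₂ = 2.4749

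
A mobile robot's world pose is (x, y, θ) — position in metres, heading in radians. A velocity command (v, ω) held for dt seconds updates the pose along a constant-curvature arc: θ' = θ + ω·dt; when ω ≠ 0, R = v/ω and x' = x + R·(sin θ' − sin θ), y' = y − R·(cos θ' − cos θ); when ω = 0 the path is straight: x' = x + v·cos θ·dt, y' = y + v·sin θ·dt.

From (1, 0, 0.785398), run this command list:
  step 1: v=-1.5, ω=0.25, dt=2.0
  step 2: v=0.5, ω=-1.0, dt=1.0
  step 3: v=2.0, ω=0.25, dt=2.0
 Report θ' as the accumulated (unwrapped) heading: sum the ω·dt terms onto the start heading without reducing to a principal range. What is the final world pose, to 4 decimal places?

(3.2289, -0.1949, 0.7854)

step 1: θ'=1.2854 (R=-6.0000) → pose (-0.5147, -2.5534, 1.2854)
step 2: θ'=0.2854 (R=-0.5000) → pose (-0.1757, -2.2144, 0.2854)
step 3: θ'=0.7854 (R=8.0000) → pose (3.2289, -0.1949, 0.7854)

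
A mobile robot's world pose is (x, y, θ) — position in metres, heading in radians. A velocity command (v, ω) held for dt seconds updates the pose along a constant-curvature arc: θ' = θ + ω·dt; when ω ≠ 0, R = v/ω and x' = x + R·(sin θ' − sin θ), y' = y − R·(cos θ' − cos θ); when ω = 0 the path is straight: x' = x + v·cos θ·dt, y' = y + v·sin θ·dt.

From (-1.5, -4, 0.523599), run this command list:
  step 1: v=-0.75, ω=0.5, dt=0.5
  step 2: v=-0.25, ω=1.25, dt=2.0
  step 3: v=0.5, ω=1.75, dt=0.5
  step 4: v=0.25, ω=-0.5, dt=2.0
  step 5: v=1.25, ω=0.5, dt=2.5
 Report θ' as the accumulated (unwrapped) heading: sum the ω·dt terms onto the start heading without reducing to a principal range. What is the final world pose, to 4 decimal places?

(-4.6154, -6.6589, 4.3986)

step 1: θ'=0.7736 (R=-1.5000) → pose (-1.7981, -4.2259, 0.7736)
step 2: θ'=3.2736 (R=-0.2000) → pose (-1.6320, -4.5673, 3.2736)
step 3: θ'=4.1486 (R=0.2857) → pose (-1.8359, -4.6978, 4.1486)
step 4: θ'=3.1486 (R=-0.5000) → pose (-2.2550, -4.9306, 3.1486)
step 5: θ'=4.3986 (R=2.5000) → pose (-4.6154, -6.6589, 4.3986)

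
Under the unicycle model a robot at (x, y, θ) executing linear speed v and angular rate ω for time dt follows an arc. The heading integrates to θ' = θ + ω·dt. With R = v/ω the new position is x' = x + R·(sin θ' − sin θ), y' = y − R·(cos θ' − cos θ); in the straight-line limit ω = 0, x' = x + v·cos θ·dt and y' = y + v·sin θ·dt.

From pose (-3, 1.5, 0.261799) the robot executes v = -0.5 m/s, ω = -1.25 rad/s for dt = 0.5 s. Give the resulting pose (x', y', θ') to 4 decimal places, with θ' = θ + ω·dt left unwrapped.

θ' = 0.2618 + -1.25·0.5 = -0.3632
R = v/ω = -0.5/-1.25 = 0.4000
x' = -3 + 0.4000·(sin -0.3632 − sin 0.2618) = -3.2456
y' = 1.5 − 0.4000·(cos -0.3632 − cos 0.2618) = 1.5125

(-3.2456, 1.5125, -0.3632)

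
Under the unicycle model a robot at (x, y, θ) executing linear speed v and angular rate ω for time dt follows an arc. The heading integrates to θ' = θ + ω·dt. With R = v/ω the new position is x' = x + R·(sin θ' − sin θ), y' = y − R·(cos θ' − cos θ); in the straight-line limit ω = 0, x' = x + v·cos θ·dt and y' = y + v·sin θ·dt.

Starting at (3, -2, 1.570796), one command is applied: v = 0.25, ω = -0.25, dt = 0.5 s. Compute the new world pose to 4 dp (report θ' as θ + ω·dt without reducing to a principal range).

θ' = 1.5708 + -0.25·0.5 = 1.4458
R = v/ω = 0.25/-0.25 = -1.0000
x' = 3 + -1.0000·(sin 1.4458 − sin 1.5708) = 3.0078
y' = -2 − -1.0000·(cos 1.4458 − cos 1.5708) = -1.8753

(3.0078, -1.8753, 1.4458)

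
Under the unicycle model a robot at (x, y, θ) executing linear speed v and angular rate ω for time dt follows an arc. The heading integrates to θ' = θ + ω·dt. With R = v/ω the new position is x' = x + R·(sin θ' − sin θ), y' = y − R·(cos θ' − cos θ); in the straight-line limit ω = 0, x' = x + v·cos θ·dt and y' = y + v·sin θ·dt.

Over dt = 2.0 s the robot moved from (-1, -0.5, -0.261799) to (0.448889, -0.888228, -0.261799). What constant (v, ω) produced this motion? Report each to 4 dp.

Δθ = -0.261799 − -0.261799 = 0.000000
ω = Δθ/dt = 0.000000/2.0 = 0.0000
ω = 0 → v = (Δx·cos θ + Δy·sin θ)/dt = 0.7500

v = 0.7500, ω = 0.0000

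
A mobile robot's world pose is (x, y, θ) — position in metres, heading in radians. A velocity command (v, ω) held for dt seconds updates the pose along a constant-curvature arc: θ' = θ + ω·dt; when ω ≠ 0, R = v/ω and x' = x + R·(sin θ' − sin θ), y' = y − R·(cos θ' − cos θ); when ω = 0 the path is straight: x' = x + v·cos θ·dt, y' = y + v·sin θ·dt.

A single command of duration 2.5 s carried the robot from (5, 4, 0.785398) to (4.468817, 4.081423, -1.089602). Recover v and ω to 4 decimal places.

v = -0.2500, ω = -0.7500

Δθ = -1.089602 − 0.785398 = -1.875000
ω = Δθ/dt = -1.875000/2.5 = -0.7500
R = Δx/(sin θ' − sin θ) = 0.3333
v = R·ω = 0.3333·-0.7500 = -0.2500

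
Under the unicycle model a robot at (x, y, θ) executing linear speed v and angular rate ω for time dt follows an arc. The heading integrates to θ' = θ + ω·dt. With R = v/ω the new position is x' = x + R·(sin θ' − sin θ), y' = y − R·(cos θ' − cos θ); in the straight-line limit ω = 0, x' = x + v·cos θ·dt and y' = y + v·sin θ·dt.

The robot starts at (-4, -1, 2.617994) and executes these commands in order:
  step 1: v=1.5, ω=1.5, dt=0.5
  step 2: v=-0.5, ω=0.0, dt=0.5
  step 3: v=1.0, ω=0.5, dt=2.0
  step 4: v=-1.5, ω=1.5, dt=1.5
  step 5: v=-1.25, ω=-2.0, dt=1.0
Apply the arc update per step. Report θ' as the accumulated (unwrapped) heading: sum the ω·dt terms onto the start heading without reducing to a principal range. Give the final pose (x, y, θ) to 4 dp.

(-8.0119, -0.1778, 4.6180)

step 1: θ'=3.3680 (R=1.0000) → pose (-4.7245, -0.8915, 3.3680)
step 2: θ'=3.3680 (straight) → pose (-4.4809, -0.8354, 3.3680)
step 3: θ'=4.3680 (R=2.0000) → pose (-5.9145, -2.1091, 4.3680)
step 4: θ'=6.6180 (R=-1.0000) → pose (-7.1843, -0.8270, 6.6180)
step 5: θ'=4.6180 (R=0.6250) → pose (-8.0119, -0.1778, 4.6180)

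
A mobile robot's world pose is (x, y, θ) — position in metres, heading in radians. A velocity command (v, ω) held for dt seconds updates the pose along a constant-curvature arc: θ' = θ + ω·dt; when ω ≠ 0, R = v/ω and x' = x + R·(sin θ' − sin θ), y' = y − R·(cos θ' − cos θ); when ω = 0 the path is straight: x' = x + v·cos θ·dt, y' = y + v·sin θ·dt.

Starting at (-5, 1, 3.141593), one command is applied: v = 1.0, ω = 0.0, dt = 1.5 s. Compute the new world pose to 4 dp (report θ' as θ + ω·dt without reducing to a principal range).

θ' = 3.1416 + 0.0·1.5 = 3.1416
ω = 0 → straight: x' = -5 + 1.0·cos(3.1416)·1.5 = -6.5000
y' = 1 + 1.0·sin(3.1416)·1.5 = 1.0000

(-6.5000, 1.0000, 3.1416)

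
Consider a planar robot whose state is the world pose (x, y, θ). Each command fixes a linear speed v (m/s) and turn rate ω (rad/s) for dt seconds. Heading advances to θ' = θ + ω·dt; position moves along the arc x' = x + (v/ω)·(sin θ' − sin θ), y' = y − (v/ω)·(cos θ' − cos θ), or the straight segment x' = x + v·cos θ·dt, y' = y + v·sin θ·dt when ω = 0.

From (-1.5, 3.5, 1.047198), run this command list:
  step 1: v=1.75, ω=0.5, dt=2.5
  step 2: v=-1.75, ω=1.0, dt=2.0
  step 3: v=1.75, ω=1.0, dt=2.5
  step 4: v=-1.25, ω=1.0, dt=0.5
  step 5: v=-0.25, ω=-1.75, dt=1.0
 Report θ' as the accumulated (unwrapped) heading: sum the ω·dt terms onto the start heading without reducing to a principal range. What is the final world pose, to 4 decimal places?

(2.7929, 5.3430, 5.5472)

step 1: θ'=2.2972 (R=3.5000) → pose (-1.9146, 7.5746, 2.2972)
step 2: θ'=4.2972 (R=-1.7500) → pose (0.9950, 8.0311, 4.2972)
step 3: θ'=6.7972 (R=1.7500) → pose (3.4567, 5.8013, 6.7972)
step 4: θ'=7.2972 (R=-1.2500) → pose (3.0101, 5.3734, 7.2972)
step 5: θ'=5.5472 (R=0.1429) → pose (2.7929, 5.3430, 5.5472)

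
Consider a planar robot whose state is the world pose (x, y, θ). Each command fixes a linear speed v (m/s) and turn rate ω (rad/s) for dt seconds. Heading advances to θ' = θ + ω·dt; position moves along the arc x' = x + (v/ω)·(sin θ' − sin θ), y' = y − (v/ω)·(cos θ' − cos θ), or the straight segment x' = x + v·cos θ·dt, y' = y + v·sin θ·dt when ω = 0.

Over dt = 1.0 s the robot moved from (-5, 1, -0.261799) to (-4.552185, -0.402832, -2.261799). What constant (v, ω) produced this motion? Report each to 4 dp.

Δθ = -2.261799 − -0.261799 = -2.000000
ω = Δθ/dt = -2.000000/1.0 = -2.0000
R = −Δy/(cos θ' − cos θ) = -0.8750
v = R·ω = -0.8750·-2.0000 = 1.7500

v = 1.7500, ω = -2.0000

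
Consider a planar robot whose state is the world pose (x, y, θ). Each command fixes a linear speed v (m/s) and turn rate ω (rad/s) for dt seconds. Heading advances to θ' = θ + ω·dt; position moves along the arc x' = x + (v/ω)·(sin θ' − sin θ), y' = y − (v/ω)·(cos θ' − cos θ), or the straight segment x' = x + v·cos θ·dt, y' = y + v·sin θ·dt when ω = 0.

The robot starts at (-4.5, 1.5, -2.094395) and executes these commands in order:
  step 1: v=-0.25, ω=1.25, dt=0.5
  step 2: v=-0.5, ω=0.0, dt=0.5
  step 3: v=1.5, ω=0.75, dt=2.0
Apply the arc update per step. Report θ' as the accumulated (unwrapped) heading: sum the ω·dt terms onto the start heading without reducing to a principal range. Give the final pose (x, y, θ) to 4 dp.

(-2.4486, 0.0724, 0.0306)

step 1: θ'=-1.4694 (R=-0.2000) → pose (-4.4742, 1.6202, -1.4694)
step 2: θ'=-1.4694 (straight) → pose (-4.4995, 1.8690, -1.4694)
step 3: θ'=0.0306 (R=2.0000) → pose (-2.4486, 0.0724, 0.0306)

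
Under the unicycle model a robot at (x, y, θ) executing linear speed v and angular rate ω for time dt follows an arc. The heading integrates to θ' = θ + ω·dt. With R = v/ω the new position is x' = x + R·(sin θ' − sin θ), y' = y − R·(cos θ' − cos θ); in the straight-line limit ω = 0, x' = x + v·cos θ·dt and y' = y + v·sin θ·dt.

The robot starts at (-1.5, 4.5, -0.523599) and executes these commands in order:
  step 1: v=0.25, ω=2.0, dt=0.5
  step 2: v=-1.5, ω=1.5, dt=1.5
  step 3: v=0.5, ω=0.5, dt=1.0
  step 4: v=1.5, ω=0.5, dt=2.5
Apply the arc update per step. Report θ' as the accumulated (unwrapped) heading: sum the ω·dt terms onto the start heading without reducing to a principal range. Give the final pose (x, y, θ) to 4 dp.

step 1: θ'=0.4764 (R=0.1250) → pose (-1.3802, 4.4972, 0.4764)
step 2: θ'=2.7264 (R=-1.0000) → pose (-1.3250, 2.6935, 2.7264)
step 3: θ'=3.2264 (R=1.0000) → pose (-1.8130, 2.7748, 3.2264)
step 4: θ'=4.4764 (R=3.0000) → pose (-4.4758, 0.4870, 4.4764)

(-4.4758, 0.4870, 4.4764)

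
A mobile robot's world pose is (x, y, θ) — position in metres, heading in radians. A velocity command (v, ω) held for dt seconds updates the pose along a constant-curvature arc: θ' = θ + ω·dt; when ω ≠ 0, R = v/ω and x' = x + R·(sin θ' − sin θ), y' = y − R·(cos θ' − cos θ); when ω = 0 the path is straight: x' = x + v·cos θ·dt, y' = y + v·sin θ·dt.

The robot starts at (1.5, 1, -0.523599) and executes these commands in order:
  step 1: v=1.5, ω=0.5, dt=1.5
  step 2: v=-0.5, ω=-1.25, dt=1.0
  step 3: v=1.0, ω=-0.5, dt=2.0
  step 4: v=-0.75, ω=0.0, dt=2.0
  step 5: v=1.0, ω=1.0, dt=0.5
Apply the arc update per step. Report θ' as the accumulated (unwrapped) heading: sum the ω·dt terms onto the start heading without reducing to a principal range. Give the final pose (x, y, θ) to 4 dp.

step 1: θ'=0.2264 (R=3.0000) → pose (3.6734, 0.6746, 0.2264)
step 2: θ'=-1.0236 (R=0.4000) → pose (3.2420, 0.8563, -1.0236)
step 3: θ'=-2.0236 (R=-2.0000) → pose (3.3325, -1.0593, -2.0236)
step 4: θ'=-2.0236 (straight) → pose (3.9887, 0.2896, -2.0236)
step 5: θ'=-1.5236 (R=1.0000) → pose (3.8891, -0.1951, -1.5236)

(3.8891, -0.1951, -1.5236)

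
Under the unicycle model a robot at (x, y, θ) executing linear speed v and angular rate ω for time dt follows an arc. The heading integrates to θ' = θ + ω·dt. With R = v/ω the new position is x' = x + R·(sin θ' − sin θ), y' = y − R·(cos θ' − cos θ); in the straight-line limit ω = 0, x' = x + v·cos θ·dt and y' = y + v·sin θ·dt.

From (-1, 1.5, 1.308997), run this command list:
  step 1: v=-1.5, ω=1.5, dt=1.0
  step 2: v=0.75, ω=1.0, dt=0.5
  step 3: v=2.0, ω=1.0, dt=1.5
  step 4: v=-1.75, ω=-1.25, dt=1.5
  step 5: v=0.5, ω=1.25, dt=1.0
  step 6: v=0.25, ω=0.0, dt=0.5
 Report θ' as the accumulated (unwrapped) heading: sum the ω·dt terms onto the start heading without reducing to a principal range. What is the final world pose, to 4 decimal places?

step 1: θ'=2.8090 (R=-1.0000) → pose (-0.3606, 0.2960, 2.8090)
step 2: θ'=3.3090 (R=0.7500) → pose (-0.7304, 0.3266, 3.3090)
step 3: θ'=4.8090 (R=2.0000) → pose (-2.3878, -1.8384, 4.8090)
step 4: θ'=2.9340 (R=1.4000) → pose (-0.7058, -0.3334, 2.9340)
step 5: θ'=4.1840 (R=0.4000) → pose (-1.1337, -0.5231, 4.1840)
step 6: θ'=4.1840 (straight) → pose (-1.1967, -0.6311, 4.1840)

(-1.1967, -0.6311, 4.1840)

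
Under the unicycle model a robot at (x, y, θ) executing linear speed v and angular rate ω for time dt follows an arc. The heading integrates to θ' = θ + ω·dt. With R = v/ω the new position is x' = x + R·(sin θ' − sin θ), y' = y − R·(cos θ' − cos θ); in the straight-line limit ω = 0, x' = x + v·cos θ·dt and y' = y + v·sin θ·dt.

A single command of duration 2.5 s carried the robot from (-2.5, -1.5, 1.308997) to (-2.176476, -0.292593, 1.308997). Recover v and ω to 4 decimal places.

v = 0.5000, ω = 0.0000

Δθ = 1.308997 − 1.308997 = 0.000000
ω = Δθ/dt = 0.000000/2.5 = 0.0000
ω = 0 → v = (Δx·cos θ + Δy·sin θ)/dt = 0.5000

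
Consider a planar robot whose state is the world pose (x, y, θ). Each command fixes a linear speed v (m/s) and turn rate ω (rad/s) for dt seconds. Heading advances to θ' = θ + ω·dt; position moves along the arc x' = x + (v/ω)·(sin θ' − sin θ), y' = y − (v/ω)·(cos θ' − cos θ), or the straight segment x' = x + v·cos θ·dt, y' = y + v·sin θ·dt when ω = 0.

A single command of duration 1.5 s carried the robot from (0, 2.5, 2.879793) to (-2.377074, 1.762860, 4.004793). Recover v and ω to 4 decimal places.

v = 1.7500, ω = 0.7500

Δθ = 4.004793 − 2.879793 = 1.125000
ω = Δθ/dt = 1.125000/1.5 = 0.7500
R = Δx/(sin θ' − sin θ) = 2.3333
v = R·ω = 2.3333·0.7500 = 1.7500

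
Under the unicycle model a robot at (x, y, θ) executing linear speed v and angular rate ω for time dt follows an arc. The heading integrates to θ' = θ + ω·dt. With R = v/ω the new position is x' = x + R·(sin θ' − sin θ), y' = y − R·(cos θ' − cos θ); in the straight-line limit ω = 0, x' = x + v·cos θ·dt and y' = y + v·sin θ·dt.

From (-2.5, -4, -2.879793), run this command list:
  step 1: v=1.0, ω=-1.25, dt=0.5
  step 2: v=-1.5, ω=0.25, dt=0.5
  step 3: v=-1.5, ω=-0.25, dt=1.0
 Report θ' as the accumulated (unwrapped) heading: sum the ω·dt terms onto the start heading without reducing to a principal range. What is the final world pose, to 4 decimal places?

(-0.8769, -4.7286, -3.6298)

step 1: θ'=-3.5048 (R=-0.8000) → pose (-2.9913, -3.9751, -3.5048)
step 2: θ'=-3.3798 (R=-6.0000) → pose (-2.2754, -4.1971, -3.3798)
step 3: θ'=-3.6298 (R=6.0000) → pose (-0.8769, -4.7286, -3.6298)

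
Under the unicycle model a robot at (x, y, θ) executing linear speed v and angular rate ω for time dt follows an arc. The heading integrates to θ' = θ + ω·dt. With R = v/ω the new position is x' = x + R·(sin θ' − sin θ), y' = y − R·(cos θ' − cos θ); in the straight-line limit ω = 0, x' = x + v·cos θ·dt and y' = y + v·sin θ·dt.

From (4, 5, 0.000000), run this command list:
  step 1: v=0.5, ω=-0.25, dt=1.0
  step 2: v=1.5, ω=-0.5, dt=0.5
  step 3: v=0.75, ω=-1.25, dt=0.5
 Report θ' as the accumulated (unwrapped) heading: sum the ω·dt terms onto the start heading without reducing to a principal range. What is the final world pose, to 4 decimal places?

(5.4446, 4.3960, -1.1250)

step 1: θ'=-0.2500 (R=-2.0000) → pose (4.4948, 4.9378, -0.2500)
step 2: θ'=-0.5000 (R=-3.0000) → pose (5.1909, 4.6638, -0.5000)
step 3: θ'=-1.1250 (R=-0.6000) → pose (5.4446, 4.3960, -1.1250)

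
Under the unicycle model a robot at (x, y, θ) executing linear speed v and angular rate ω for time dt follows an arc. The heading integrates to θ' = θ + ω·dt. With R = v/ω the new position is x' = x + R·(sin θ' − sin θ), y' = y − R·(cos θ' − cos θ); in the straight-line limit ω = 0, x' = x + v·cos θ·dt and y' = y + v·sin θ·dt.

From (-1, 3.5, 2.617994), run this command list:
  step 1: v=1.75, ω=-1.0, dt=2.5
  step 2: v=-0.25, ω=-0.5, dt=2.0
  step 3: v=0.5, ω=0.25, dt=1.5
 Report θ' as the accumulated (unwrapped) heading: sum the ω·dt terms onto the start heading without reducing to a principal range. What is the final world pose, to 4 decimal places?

step 1: θ'=0.1180 (R=-1.7500) → pose (-0.3310, 6.7534, 0.1180)
step 2: θ'=-0.8820 (R=0.5000) → pose (-0.7759, 6.9321, -0.8820)
step 3: θ'=-0.5070 (R=2.0000) → pose (-0.2030, 6.4549, -0.5070)

(-0.2030, 6.4549, -0.5070)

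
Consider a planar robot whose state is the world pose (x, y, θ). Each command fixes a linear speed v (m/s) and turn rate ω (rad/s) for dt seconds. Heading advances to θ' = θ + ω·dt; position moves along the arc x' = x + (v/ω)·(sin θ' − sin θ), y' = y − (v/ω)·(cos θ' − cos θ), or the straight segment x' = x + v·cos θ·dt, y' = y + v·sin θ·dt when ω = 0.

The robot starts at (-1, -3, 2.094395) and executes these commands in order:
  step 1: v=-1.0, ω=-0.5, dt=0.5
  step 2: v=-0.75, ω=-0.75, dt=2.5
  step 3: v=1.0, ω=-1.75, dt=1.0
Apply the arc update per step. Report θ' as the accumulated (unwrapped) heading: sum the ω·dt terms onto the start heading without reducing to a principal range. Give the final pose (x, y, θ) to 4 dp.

step 1: θ'=1.8444 (R=2.0000) → pose (-0.8064, -3.4596, 1.8444)
step 2: θ'=-0.0306 (R=1.0000) → pose (-1.7998, -4.7293, -0.0306)
step 3: θ'=-1.7806 (R=-0.5714) → pose (-1.2584, -5.4195, -1.7806)

(-1.2584, -5.4195, -1.7806)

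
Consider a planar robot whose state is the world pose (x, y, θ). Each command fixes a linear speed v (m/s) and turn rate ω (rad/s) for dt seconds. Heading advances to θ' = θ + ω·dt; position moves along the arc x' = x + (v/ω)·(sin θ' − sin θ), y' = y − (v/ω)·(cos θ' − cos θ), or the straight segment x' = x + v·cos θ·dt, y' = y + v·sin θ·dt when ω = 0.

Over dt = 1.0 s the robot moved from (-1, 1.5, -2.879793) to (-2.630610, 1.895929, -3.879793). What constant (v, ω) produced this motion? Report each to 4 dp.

Δθ = -3.879793 − -2.879793 = -1.000000
ω = Δθ/dt = -1.000000/1.0 = -1.0000
R = Δx/(sin θ' − sin θ) = -1.7500
v = R·ω = -1.7500·-1.0000 = 1.7500

v = 1.7500, ω = -1.0000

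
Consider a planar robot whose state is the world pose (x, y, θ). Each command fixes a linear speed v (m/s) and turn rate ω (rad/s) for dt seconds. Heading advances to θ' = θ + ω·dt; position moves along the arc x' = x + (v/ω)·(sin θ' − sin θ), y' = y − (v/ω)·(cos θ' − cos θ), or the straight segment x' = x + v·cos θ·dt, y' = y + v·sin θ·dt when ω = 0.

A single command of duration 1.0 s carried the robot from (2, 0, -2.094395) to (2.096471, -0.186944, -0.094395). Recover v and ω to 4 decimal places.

Δθ = -0.094395 − -2.094395 = 2.000000
ω = Δθ/dt = 2.000000/1.0 = 2.0000
R = −Δy/(cos θ' − cos θ) = 0.1250
v = R·ω = 0.1250·2.0000 = 0.2500

v = 0.2500, ω = 2.0000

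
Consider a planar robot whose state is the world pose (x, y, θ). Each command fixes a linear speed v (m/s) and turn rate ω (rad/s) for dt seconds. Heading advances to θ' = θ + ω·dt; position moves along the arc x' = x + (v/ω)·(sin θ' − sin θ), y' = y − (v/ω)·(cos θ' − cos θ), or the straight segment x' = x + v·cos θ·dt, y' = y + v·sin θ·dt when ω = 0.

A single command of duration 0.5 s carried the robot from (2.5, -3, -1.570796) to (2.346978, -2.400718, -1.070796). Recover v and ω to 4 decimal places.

v = -1.2500, ω = 1.0000

Δθ = -1.070796 − -1.570796 = 0.500000
ω = Δθ/dt = 0.500000/0.5 = 1.0000
R = −Δy/(cos θ' − cos θ) = -1.2500
v = R·ω = -1.2500·1.0000 = -1.2500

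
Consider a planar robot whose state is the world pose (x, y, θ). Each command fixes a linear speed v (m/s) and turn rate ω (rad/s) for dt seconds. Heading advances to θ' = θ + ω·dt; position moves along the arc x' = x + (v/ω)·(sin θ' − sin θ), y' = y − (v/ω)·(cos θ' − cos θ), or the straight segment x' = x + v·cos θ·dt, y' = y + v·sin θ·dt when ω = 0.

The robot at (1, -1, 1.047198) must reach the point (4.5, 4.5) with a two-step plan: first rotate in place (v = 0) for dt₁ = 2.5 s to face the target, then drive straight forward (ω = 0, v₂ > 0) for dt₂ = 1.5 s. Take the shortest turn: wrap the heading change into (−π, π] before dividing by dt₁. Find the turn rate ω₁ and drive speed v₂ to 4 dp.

heading to target = atan2(4.5−-1, 4.5−1) = 1.0041
Δθ = wrap(1.0041 − 1.0472) = -0.0431; ω₁ = Δθ/dt₁ = -0.0173
distance = √((4.5−1)² + (4.5−-1)²) = 6.5192; v₂ = distance/dt₂ = 4.3461

ω₁ = -0.0173, v₂ = 4.3461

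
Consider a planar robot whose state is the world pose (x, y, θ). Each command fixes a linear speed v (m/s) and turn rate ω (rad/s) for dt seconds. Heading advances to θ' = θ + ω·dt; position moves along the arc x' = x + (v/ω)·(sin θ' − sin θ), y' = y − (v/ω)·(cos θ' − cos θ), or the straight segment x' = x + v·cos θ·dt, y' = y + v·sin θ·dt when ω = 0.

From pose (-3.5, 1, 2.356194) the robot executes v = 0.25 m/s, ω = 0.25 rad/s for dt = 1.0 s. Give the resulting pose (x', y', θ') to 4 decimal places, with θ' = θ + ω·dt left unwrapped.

(-3.6969, 1.1530, 2.6062)

θ' = 2.3562 + 0.25·1.0 = 2.6062
R = v/ω = 0.25/0.25 = 1.0000
x' = -3.5 + 1.0000·(sin 2.6062 − sin 2.3562) = -3.6969
y' = 1 − 1.0000·(cos 2.6062 − cos 2.3562) = 1.1530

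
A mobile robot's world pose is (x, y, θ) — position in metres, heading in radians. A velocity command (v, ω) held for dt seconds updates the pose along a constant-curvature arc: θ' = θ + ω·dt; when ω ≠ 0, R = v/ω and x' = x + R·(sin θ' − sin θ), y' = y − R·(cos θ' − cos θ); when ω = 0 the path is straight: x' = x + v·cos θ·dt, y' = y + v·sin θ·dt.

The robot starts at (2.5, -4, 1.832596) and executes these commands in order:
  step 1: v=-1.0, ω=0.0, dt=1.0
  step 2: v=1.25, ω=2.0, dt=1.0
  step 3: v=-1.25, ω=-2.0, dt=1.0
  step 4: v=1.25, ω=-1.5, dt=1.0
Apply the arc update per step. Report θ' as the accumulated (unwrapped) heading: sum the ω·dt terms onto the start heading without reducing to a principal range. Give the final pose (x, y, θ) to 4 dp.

(3.2917, -3.9626, 0.3326)

step 1: θ'=1.8326 (straight) → pose (2.7588, -4.9659, 1.8326)
step 2: θ'=3.8326 (R=0.6250) → pose (1.7568, -4.6461, 3.8326)
step 3: θ'=1.8326 (R=0.6250) → pose (2.7588, -4.9659, 1.8326)
step 4: θ'=0.3326 (R=-0.8333) → pose (3.2917, -3.9626, 0.3326)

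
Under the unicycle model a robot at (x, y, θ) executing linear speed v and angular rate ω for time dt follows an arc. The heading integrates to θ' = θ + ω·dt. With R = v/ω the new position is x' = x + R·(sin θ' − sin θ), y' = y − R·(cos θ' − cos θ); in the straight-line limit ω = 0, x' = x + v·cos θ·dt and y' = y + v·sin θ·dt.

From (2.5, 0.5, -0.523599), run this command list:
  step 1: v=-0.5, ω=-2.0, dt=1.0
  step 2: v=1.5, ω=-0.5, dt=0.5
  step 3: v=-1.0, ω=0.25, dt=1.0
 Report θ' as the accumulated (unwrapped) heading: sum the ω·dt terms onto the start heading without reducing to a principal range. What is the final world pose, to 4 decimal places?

step 1: θ'=-2.5236 (R=0.2500) → pose (2.4801, 0.9203, -2.5236)
step 2: θ'=-2.7736 (R=-3.0000) → pose (1.8212, 0.5662, -2.7736)
step 3: θ'=-2.5236 (R=-4.0000) → pose (2.6998, 1.0383, -2.5236)

(2.6998, 1.0383, -2.5236)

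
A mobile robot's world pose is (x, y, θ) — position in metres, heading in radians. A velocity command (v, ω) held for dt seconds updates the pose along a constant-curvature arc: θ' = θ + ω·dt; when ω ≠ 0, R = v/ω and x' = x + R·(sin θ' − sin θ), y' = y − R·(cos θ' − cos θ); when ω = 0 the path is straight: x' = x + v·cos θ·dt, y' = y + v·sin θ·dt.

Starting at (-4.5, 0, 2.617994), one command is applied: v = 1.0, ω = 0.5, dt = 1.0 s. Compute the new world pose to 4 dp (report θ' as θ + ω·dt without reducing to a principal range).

θ' = 2.6180 + 0.5·1.0 = 3.1180
R = v/ω = 1.0/0.5 = 2.0000
x' = -4.5 + 2.0000·(sin 3.1180 − sin 2.6180) = -5.4528
y' = 0 − 2.0000·(cos 3.1180 − cos 2.6180) = 0.2674

(-5.4528, 0.2674, 3.1180)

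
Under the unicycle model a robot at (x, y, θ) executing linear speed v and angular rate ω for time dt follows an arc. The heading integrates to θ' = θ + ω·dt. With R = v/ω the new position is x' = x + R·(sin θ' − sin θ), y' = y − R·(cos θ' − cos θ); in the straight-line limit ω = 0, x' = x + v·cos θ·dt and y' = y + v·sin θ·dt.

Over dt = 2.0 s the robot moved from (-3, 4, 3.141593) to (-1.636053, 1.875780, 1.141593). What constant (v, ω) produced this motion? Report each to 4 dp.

v = -1.5000, ω = -1.0000

Δθ = 1.141593 − 3.141593 = -2.000000
ω = Δθ/dt = -2.000000/2.0 = -1.0000
R = −Δy/(cos θ' − cos θ) = 1.5000
v = R·ω = 1.5000·-1.0000 = -1.5000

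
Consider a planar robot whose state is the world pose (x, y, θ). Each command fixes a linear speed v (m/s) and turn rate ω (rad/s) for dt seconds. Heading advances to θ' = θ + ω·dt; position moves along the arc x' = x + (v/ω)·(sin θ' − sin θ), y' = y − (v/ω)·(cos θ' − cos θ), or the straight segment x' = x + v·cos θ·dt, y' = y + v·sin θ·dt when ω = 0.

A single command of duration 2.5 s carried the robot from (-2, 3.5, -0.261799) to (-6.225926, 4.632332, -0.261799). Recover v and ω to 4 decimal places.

Δθ = -0.261799 − -0.261799 = 0.000000
ω = Δθ/dt = 0.000000/2.5 = 0.0000
ω = 0 → v = (Δx·cos θ + Δy·sin θ)/dt = -1.7500

v = -1.7500, ω = 0.0000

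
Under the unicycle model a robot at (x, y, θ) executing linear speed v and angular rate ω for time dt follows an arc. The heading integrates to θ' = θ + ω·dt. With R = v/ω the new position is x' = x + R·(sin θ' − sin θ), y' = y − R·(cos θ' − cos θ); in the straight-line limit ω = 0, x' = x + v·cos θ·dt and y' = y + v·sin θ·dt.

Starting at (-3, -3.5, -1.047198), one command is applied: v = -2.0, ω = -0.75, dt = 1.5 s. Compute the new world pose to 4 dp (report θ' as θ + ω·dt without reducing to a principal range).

(-2.8894, -0.6579, -2.1722)

θ' = -1.0472 + -0.75·1.5 = -2.1722
R = v/ω = -2.0/-0.75 = 2.6667
x' = -3 + 2.6667·(sin -2.1722 − sin -1.0472) = -2.8894
y' = -3.5 − 2.6667·(cos -2.1722 − cos -1.0472) = -0.6579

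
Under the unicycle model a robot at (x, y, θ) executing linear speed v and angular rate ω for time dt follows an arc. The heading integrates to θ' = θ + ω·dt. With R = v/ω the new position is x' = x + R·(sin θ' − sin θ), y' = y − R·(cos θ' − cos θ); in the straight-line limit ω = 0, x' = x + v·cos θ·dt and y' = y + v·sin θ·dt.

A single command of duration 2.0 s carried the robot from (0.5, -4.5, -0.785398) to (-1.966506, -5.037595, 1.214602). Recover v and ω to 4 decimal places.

Δθ = 1.214602 − -0.785398 = 2.000000
ω = Δθ/dt = 2.000000/2.0 = 1.0000
R = Δx/(sin θ' − sin θ) = -1.5000
v = R·ω = -1.5000·1.0000 = -1.5000

v = -1.5000, ω = 1.0000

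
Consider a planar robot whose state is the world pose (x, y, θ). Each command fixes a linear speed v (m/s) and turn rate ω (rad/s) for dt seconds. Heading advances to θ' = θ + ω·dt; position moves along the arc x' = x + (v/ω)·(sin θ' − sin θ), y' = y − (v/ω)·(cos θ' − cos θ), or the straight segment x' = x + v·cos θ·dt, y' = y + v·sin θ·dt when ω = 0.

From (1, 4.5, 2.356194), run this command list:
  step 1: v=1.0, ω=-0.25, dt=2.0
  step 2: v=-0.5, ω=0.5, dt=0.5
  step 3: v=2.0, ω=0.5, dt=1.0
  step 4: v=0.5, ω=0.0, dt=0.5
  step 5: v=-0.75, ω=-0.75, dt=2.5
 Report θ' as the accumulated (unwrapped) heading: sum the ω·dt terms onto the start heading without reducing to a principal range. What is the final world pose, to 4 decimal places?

step 1: θ'=1.8562 (R=-4.0000) → pose (-0.0098, 6.2023, 1.8562)
step 2: θ'=2.1062 (R=-1.0000) → pose (0.0897, 5.9736, 2.1062)
step 3: θ'=2.6062 (R=4.0000) → pose (-1.3098, 7.3732, 2.6062)
step 4: θ'=2.6062 (straight) → pose (-1.5248, 7.5007, 2.6062)
step 5: θ'=0.7312 (R=1.0000) → pose (-1.3673, 5.8963, 0.7312)

(-1.3673, 5.8963, 0.7312)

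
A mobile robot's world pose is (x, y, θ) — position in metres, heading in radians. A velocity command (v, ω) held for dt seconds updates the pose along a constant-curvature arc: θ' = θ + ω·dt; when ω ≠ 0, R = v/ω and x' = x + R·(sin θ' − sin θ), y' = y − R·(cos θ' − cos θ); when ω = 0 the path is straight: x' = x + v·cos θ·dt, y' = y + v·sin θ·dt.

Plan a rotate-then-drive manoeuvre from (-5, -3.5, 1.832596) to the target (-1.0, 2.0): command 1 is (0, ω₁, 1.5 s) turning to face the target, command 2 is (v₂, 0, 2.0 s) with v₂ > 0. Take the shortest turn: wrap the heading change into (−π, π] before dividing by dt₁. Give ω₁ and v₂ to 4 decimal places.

heading to target = atan2(2−-3.5, -1−-5) = 0.9420
Δθ = wrap(0.9420 − 1.8326) = -0.8906; ω₁ = Δθ/dt₁ = -0.5937
distance = √((-1−-5)² + (2−-3.5)²) = 6.8007; v₂ = distance/dt₂ = 3.4004

ω₁ = -0.5937, v₂ = 3.4004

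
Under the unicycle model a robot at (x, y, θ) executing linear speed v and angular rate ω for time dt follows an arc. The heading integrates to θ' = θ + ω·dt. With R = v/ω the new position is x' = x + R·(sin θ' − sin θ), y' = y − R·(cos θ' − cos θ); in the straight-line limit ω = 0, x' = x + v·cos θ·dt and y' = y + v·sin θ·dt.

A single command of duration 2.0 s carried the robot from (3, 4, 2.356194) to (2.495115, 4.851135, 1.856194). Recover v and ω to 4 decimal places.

v = 0.5000, ω = -0.2500

Δθ = 1.856194 − 2.356194 = -0.500000
ω = Δθ/dt = -0.500000/2.0 = -0.2500
R = −Δy/(cos θ' − cos θ) = -2.0000
v = R·ω = -2.0000·-0.2500 = 0.5000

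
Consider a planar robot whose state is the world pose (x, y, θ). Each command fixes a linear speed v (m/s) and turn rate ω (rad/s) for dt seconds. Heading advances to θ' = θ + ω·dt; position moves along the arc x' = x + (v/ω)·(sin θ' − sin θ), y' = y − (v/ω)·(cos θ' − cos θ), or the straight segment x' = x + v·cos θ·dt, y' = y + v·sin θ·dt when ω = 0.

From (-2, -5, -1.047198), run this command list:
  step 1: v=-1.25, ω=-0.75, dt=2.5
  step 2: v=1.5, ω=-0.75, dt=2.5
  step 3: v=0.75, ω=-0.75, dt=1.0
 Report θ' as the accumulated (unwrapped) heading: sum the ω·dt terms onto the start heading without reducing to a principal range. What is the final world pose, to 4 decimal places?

(-3.0224, 0.2380, -5.5472)

step 1: θ'=-2.9222 (R=1.6667) → pose (-0.9194, -2.5400, -2.9222)
step 2: θ'=-4.7972 (R=-2.0000) → pose (-3.3474, -0.4185, -4.7972)
step 3: θ'=-5.5472 (R=-1.0000) → pose (-3.0224, 0.2380, -5.5472)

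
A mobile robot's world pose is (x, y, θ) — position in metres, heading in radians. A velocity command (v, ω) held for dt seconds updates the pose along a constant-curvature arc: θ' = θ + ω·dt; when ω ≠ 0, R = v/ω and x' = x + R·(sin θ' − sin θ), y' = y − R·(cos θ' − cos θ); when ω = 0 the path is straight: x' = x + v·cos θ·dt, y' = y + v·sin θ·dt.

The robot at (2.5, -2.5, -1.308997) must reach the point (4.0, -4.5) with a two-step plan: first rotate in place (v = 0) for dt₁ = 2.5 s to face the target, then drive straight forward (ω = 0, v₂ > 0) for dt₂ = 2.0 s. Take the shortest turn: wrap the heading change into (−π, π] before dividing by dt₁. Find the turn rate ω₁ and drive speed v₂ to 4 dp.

heading to target = atan2(-4.5−-2.5, 4−2.5) = -0.9273
Δθ = wrap(-0.9273 − -1.3090) = 0.3817; ω₁ = Δθ/dt₁ = 0.1527
distance = √((4−2.5)² + (-4.5−-2.5)²) = 2.5000; v₂ = distance/dt₂ = 1.2500

ω₁ = 0.1527, v₂ = 1.2500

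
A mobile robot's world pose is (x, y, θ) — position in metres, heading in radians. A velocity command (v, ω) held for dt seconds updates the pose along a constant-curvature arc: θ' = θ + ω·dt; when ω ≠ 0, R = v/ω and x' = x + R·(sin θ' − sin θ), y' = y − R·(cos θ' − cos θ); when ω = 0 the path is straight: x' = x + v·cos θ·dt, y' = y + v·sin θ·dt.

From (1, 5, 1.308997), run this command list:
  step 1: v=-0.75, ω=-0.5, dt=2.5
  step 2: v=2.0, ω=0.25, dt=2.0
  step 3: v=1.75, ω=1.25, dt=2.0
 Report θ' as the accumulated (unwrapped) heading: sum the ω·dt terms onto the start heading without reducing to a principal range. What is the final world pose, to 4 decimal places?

step 1: θ'=0.0590 (R=1.5000) → pose (-0.3604, 3.8908, 0.0590)
step 2: θ'=0.5590 (R=8.0000) → pose (3.4105, 5.0946, 0.5590)
step 3: θ'=3.0590 (R=1.4000) → pose (2.7836, 7.6767, 3.0590)

(2.7836, 7.6767, 3.0590)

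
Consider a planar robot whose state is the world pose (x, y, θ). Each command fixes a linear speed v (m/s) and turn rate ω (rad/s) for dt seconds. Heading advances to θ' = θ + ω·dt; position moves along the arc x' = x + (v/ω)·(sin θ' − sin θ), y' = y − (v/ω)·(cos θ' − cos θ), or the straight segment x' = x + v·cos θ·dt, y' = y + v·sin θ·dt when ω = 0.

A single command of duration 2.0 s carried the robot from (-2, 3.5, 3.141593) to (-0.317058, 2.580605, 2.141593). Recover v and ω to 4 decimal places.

v = -1.0000, ω = -0.5000

Δθ = 2.141593 − 3.141593 = -1.000000
ω = Δθ/dt = -1.000000/2.0 = -0.5000
R = Δx/(sin θ' − sin θ) = 2.0000
v = R·ω = 2.0000·-0.5000 = -1.0000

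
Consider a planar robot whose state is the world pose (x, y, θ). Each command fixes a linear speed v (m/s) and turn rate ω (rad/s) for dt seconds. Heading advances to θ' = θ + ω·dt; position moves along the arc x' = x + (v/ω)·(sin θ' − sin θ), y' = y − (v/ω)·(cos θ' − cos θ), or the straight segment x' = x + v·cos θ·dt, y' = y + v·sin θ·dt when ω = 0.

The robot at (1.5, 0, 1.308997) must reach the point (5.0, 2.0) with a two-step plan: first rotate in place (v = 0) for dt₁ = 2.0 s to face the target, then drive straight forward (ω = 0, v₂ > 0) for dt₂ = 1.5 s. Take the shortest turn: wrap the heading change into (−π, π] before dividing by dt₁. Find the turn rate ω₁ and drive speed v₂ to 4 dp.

ω₁ = -0.3949, v₂ = 2.6874

heading to target = atan2(2−0, 5−1.5) = 0.5191
Δθ = wrap(0.5191 − 1.3090) = -0.7899; ω₁ = Δθ/dt₁ = -0.3949
distance = √((5−1.5)² + (2−0)²) = 4.0311; v₂ = distance/dt₂ = 2.6874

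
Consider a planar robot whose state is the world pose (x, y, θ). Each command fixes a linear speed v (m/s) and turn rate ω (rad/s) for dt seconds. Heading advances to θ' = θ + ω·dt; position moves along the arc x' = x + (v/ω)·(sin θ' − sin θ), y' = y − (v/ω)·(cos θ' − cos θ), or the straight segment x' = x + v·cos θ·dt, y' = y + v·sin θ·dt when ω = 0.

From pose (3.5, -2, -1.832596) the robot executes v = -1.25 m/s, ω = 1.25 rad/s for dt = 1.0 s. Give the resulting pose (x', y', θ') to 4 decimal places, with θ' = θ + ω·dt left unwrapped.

(3.0843, -0.9061, -0.5826)

θ' = -1.8326 + 1.25·1.0 = -0.5826
R = v/ω = -1.25/1.25 = -1.0000
x' = 3.5 + -1.0000·(sin -0.5826 − sin -1.8326) = 3.0843
y' = -2 − -1.0000·(cos -0.5826 − cos -1.8326) = -0.9061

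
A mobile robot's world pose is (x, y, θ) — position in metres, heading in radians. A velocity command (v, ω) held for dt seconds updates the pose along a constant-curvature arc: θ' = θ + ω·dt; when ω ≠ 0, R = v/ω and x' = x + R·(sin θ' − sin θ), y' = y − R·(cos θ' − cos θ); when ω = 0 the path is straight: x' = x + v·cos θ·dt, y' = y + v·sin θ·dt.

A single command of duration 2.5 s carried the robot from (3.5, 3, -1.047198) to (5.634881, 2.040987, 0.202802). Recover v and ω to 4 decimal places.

Δθ = 0.202802 − -1.047198 = 1.250000
ω = Δθ/dt = 1.250000/2.5 = 0.5000
R = Δx/(sin θ' − sin θ) = 2.0000
v = R·ω = 2.0000·0.5000 = 1.0000

v = 1.0000, ω = 0.5000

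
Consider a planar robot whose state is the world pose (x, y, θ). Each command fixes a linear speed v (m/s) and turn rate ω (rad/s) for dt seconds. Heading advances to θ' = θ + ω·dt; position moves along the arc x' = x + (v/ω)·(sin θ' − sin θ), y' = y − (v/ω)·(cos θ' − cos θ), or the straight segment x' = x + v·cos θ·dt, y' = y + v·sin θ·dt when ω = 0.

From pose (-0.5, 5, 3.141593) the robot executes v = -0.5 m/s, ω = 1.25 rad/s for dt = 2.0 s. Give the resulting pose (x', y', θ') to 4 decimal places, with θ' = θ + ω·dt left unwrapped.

(-0.2606, 5.7205, 5.6416)

θ' = 3.1416 + 1.25·2.0 = 5.6416
R = v/ω = -0.5/1.25 = -0.4000
x' = -0.5 + -0.4000·(sin 5.6416 − sin 3.1416) = -0.2606
y' = 5 − -0.4000·(cos 5.6416 − cos 3.1416) = 5.7205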